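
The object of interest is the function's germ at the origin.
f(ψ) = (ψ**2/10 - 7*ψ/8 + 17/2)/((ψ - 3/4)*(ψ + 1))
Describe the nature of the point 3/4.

The denominator factor ψ - 3/4 vanishes at 3/4 and appears to the power 1; the numerator there equals 79/10, nonzero, and no other factor vanishes.
Hence a pole whose order is the multiplicity, 1.

The point is a pole of order 1.


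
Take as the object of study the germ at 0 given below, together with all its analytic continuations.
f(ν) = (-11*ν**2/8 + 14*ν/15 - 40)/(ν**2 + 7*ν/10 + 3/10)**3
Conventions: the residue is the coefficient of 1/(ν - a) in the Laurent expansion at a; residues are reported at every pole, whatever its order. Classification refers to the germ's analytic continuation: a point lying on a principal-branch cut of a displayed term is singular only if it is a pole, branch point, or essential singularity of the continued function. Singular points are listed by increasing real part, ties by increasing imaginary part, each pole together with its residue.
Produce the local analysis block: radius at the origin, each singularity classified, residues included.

Radius of convergence at 0: (1/10)*sqrt(30).
At (-7/20) - ((1/20)*sqrt(71))*i: a pole of order 3; residue -((24345875/357911)*sqrt(71))*i.
At (-7/20) + ((1/20)*sqrt(71))*i: a pole of order 3; residue ((24345875/357911)*sqrt(71))*i.


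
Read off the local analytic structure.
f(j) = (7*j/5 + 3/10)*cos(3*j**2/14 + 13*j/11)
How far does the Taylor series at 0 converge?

The factor cos(3*j**2/14 + 13*j/11) is entire and contributes no finite singular point.
The polynomial part has no poles.
No finite singular points: the Taylor series at 0 converges everywhere.

The radius of convergence is infinite.


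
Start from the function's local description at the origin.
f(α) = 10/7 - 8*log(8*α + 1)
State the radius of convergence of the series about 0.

The radius of convergence is 1/8.

Branch term (-8)*log(1 - α/(-1/8)): its argument vanishes at α = -1/8, a logarithmic branch point, modulus 1/8.
The radius of convergence is the smallest modulus among the singular points: 1/8.


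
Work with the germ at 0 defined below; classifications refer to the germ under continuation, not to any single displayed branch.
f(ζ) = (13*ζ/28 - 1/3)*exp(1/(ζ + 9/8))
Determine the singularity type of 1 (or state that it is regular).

The point is a regular point.

There is no denominator, hence no pole anywhere.
The essential point of exp(1/(ζ - (-9/8))) is -9/8, not 1.
So the germ continues analytically to 1.


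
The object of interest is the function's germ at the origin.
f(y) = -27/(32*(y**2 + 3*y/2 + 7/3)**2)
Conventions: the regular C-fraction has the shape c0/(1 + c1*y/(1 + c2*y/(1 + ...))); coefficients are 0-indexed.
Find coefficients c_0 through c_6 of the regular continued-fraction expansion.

The regular C-fraction coefficients are [-243/1568, 9/7, -83/84, 3865/6972, -5040/64159, -17928/19325, 773/450].

Taylor coefficients (expand at 0): a_0 = -243/1568, a_1 = 2187/10976, a_2 = -18225/307328, a_3 = -98415/1075648, a_4 = 6725025/60236288, a_5 = -13167927/421654016, a_6 = -68096619/1686616064.
c0 = a_0 = -243/1568. Peel one level at a time: if S = 1 + c*y/S' with S'(0) = 1, then c is the y-coefficient of S and S' = c*y/(S - 1).
S_1 = c0/f = 1 + (9/7)*y + (249/196)*y^2 + ...; c1 = 9/7.
S_2 = c1*y/(S_1 - 1) = 1 + (-83/84)*y + (3865/7056)*y^2 + ...; c2 = -83/84.
S_3 = c2*y/(S_2 - 1) = 1 + (3865/6972)*y + (300/6889)*y^2 + ...; c3 = 3865/6972.
S_4 = c3*y/(S_3 - 1) = 1 + (-5040/64159)*y + (-217728/2987645)*y^2 + ...; c4 = -5040/64159.
S_5 = c4*y/(S_4 - 1) = 1 + (-17928/19325)*y + (996/625)*y^2 + ...; c5 = -17928/19325.
S_6 = c5*y/(S_5 - 1) = 1 + (773/450)*y + ...; c6 = 773/450.


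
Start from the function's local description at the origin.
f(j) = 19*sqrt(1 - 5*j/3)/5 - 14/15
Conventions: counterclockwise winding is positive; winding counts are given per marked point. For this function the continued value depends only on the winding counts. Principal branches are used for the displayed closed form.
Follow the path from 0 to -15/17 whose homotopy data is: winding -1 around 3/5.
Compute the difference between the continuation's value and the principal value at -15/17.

Continued minus principal equals -(38/85)*sqrt(714).

The rational part is single-valued and drops out of the difference; each branch term changes only by its own monodromy.
(19/5)*sqrt(1 - j/(3/5)): winding -1 is odd, the square root flips sign, contributing -2*(19/5)*sqrt(1 - (-15/17)/(3/5)) = -2*(19/5)*sqrt(42/17) = -(38/85)*sqrt(714).
Summing the contributions at j = -15/17 gives -(38/85)*sqrt(714).


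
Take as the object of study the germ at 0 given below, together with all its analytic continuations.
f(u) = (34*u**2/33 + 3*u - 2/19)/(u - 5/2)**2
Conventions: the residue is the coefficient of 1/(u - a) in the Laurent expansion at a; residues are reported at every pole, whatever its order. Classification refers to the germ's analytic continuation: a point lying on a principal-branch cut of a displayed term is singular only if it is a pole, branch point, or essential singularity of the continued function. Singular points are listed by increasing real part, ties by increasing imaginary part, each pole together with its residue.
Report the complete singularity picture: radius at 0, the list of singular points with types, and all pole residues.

Denominator factor (u - 5/2)^2: pole of order 2 at 5/2, modulus 5/2.
The radius of convergence is the smallest modulus among the singular points: 5/2.
At the order-2 pole 5/2 set g(u) = (u - (5/2))^2*f(u) = 34*u**2/33 + 3*u - 2/19.
Order-2 pole: residue = g'(a); g'(5/2) = 269/33, so the residue is 269/33.

Radius of convergence at 0: 5/2.
At 5/2: a pole of order 2; residue 269/33.


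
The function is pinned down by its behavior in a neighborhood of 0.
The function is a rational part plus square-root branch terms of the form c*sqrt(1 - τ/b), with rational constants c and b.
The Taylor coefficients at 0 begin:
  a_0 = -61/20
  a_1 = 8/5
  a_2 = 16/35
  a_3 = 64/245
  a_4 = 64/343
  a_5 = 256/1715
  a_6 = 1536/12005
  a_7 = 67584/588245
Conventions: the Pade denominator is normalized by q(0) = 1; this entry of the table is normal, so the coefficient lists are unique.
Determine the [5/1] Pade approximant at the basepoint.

Taylor coefficients needed (read off): a_0 = -61/20, a_1 = 8/5, a_2 = 16/35, a_3 = 64/245, a_4 = 64/343, a_5 = 256/1715, a_6 = 1536/12005.
Write the denominator as Q(τ) = 1 + q1*τ. Requiring Q*f - P = O(τ^7) with deg P <= 5 kills the coefficients of τ^6..τ^6 in Q*f:
  τ^6: a_6 + q1*a_5 = 0, i.e. 1536/12005 + (256/1715)*q1 = 0.
Solving this linear system: q1 = -6/7.
The numerator is Q*f truncated at degree 5: P0 = a_0 = -61/20; P1 = a_1 + q1*a_0 = 59/14; P2 = a_2 + q1*a_1 = -32/35; P3 = a_3 + q1*a_2 = -32/245; P4 = a_4 + q1*a_3 = -64/1715; P5 = a_5 + q1*a_4 = -128/12005.

The Pade approximant has numerator coefficients [-61/20, 59/14, -32/35, -32/245, -64/1715, -128/12005]; denominator coefficients [1, -6/7].


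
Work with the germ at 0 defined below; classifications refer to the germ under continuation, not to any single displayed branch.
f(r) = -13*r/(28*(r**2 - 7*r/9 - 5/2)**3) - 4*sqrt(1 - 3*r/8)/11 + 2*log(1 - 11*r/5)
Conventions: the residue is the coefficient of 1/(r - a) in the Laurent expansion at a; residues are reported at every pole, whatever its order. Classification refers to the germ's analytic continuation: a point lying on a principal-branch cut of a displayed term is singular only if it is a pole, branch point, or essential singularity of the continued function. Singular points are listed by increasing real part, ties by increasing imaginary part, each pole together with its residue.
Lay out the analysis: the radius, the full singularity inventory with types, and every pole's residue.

Denominator factor (r**2 - 7*r/9 - 5/2)^3: discriminant 859/81, real irrational roots 7/18 + (1/18)*sqrt(859) and 7/18 - (1/18)*sqrt(859); poles of order 3, moduli 7/18 + (1/18)*sqrt(859) and -7/18 + (1/18)*sqrt(859).
Branch term (2)*log(1 - r/(5/11)): its argument vanishes at r = 5/11, a logarithmic branch point, modulus 5/11.
Branch term (-4/11)*sqrt(1 - r/(8/3)): its argument vanishes at r = 8/3, a square-root branch point, modulus 8/3.
The radius of convergence is the smallest modulus among the singular points: 5/11.
The branch terms are analytic at 7/18 - (1/18)*sqrt(859) and contribute nothing to the residue; only the rational part matters.
The factor r**2 - 7*r/9 - 5/2 splits as (r - a)(r - a') with a = 7/18 - (1/18)*sqrt(859), a' = 7/18 + (1/18)*sqrt(859). At the order-3 pole a set g(r) = (r - a)^3*(rational part) = [-13*r/28] / (r - a')^3.
Order-3 pole: residue = g''(a)/2; g''(7/18 - (1/18)*sqrt(859)) = (255879/1267679558)*sqrt(859), so the residue is (255879/2535359116)*sqrt(859).
The branch terms are analytic at 7/18 + (1/18)*sqrt(859) and contribute nothing to the residue; only the rational part matters.
The factor r**2 - 7*r/9 - 5/2 splits as (r - a)(r - a') with a = 7/18 + (1/18)*sqrt(859), a' = 7/18 - (1/18)*sqrt(859). At the order-3 pole a set g(r) = (r - a)^3*(rational part) = [-13*r/28] / (r - a')^3.
Order-3 pole: residue = g''(a)/2; g''(7/18 + (1/18)*sqrt(859)) = -(255879/1267679558)*sqrt(859), so the residue is -(255879/2535359116)*sqrt(859).
List the singular points by increasing real part (a conjugate pair: the negative imaginary part first).

Radius of convergence at 0: 5/11.
At 7/18 - (1/18)*sqrt(859): a pole of order 3; residue (255879/2535359116)*sqrt(859).
At 5/11: a logarithmic branch point.
At 7/18 + (1/18)*sqrt(859): a pole of order 3; residue -(255879/2535359116)*sqrt(859).
At 8/3: an algebraic (square-root) branch point.


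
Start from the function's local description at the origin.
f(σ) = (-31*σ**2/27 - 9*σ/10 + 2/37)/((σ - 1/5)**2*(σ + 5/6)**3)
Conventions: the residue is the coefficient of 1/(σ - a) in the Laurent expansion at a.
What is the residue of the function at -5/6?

At the order-3 pole -5/6 set g(σ) = (σ - (-5/6))^3*f(σ) = (-31*σ**2/27 - 9*σ/10 + 2/37)/(σ - 1/5)**2.
Order-3 pole: residue = g''(a)/2; g''(-5/6) = 53283800/34170277, so the residue is 26641900/34170277.

The residue is 26641900/34170277.


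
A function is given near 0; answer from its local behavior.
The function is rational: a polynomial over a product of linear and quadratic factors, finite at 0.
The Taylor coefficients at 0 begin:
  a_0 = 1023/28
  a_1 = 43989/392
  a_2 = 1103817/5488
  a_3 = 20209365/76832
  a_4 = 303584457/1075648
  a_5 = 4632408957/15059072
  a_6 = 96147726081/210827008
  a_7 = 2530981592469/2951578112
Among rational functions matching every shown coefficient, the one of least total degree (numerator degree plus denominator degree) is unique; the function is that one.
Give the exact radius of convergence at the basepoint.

No rational of total degree below 3 reproduces all 8 coefficients; solving the [0/3] Pade equations on them gives f(β) = -31/(2*(β - 2/3)*(β**2 - β + 7/11)), whose expansion matches every shown term.
Denominator factor (β**2 - β + 7/11): discriminant -17/11, complex-conjugate roots (1/2) + ((1/22)*sqrt(187))*i and (1/2) - ((1/22)*sqrt(187))*i; poles of order 1, moduli (1/11)*sqrt(77) and (1/11)*sqrt(77).
Denominator factor (β - 2/3): pole of order 1 at 2/3, modulus 2/3.
The radius of convergence is the smallest modulus among the singular points: 2/3.

The radius of convergence is 2/3.


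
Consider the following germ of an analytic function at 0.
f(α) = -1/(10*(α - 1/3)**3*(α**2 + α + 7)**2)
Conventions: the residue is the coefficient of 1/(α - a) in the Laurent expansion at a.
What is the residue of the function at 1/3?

The residue is 43011/201511210.

At the order-3 pole 1/3 set g(α) = (α - (1/3))^3*f(α) = -1/(10*(α**2 + α + 7)**2).
Order-3 pole: residue = g''(a)/2; g''(1/3) = 43011/100755605, so the residue is 43011/201511210.


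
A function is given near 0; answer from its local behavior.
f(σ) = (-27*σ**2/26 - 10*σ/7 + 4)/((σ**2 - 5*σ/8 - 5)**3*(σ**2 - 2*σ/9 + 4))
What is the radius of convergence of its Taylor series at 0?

Denominator factor (σ**2 - 2*σ/9 + 4): discriminant -1292/81, complex-conjugate roots (1/9) + ((1/9)*sqrt(323))*i and (1/9) - ((1/9)*sqrt(323))*i; poles of order 1, moduli 2 and 2.
Denominator factor (σ**2 - 5*σ/8 - 5)^3: discriminant 1305/64, real irrational roots 5/16 + (3/16)*sqrt(145) and 5/16 - (3/16)*sqrt(145); poles of order 3, moduli 5/16 + (3/16)*sqrt(145) and -5/16 + (3/16)*sqrt(145).
The radius of convergence is the smallest modulus among the singular points: -5/16 + (3/16)*sqrt(145).

The radius of convergence is -5/16 + (3/16)*sqrt(145).


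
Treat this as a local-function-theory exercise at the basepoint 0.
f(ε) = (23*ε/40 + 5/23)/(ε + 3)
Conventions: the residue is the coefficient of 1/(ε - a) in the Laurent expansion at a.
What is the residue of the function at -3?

At the order-1 pole -3 set g(ε) = (ε - (-3))*f(ε) = 23*ε/40 + 5/23.
Simple pole: residue = g(a) at a = -3, which is -1387/920.

The residue is -1387/920.


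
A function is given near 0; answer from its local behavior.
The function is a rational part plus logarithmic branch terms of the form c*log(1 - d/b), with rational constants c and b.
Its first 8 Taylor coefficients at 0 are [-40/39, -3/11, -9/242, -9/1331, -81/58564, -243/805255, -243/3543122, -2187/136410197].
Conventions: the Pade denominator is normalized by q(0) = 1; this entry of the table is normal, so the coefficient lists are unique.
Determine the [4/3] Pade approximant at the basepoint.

The Pade approximant has numerator coefficients [-40/39, 207/1001, 549/22022, -531/121121, 81/2049740]; denominator coefficients [1, -36/77, 54/847, -108/46585].

Taylor coefficients needed (read off): a_0 = -40/39, a_1 = -3/11, a_2 = -9/242, a_3 = -9/1331, a_4 = -81/58564, a_5 = -243/805255, a_6 = -243/3543122, a_7 = -2187/136410197.
Write the denominator as Q(d) = 1 + q1*d + q2*d^2 + q3*d^3. Requiring Q*f - P = O(d^8) with deg P <= 4 kills the coefficients of d^5..d^7 in Q*f:
  d^5: a_5 + q1*a_4 + q2*a_3 + q3*a_2 = 0, i.e. -243/805255 + (-81/58564)*q1 + (-9/1331)*q2 + (-9/242)*q3 = 0.
  d^6: a_6 + q1*a_5 + q2*a_4 + q3*a_3 = 0, i.e. -243/3543122 + (-243/805255)*q1 + (-81/58564)*q2 + (-9/1331)*q3 = 0.
  d^7: a_7 + q1*a_6 + q2*a_5 + q3*a_4 = 0, i.e. -2187/136410197 + (-243/3543122)*q1 + (-243/805255)*q2 + (-81/58564)*q3 = 0.
Solving this linear system: q1 = -36/77, q2 = 54/847, q3 = -108/46585.
The numerator is Q*f truncated at degree 4: P0 = a_0 = -40/39; P1 = a_1 + q1*a_0 = 207/1001; P2 = a_2 + q1*a_1 + q2*a_0 = 549/22022; P3 = a_3 + q1*a_2 + q2*a_1 + q3*a_0 = -531/121121; P4 = a_4 + q1*a_3 + q2*a_2 + q3*a_1 = 81/2049740.


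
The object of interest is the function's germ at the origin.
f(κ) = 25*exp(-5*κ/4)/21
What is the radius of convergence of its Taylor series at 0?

The factor exp(-5*κ/4) is entire and contributes no finite singular point.
The polynomial part has no poles.
No finite singular points: the Taylor series at 0 converges everywhere.

The radius of convergence is infinite.


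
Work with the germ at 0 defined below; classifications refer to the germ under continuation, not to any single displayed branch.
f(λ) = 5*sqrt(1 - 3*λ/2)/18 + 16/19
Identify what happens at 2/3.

The point is an algebraic (square-root) branch point.

The term (5/18)*sqrt(1 - λ/(2/3)) has argument 1 - 2/3/(2/3) = 0 at 2/3: a square-root (algebraic, two-sheeted) branch point; the remaining terms are analytic or single-valued there.


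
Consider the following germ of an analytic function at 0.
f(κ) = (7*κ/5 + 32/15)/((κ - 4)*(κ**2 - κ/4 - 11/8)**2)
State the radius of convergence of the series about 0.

The radius of convergence is -1/8 + (1/8)*sqrt(89).

Denominator factor (κ**2 - κ/4 - 11/8)^2: discriminant 89/16, real irrational roots 1/8 + (1/8)*sqrt(89) and 1/8 - (1/8)*sqrt(89); poles of order 2, moduli 1/8 + (1/8)*sqrt(89) and -1/8 + (1/8)*sqrt(89).
Denominator factor (κ - 4): pole of order 1 at 4, modulus 4.
The radius of convergence is the smallest modulus among the singular points: -1/8 + (1/8)*sqrt(89).


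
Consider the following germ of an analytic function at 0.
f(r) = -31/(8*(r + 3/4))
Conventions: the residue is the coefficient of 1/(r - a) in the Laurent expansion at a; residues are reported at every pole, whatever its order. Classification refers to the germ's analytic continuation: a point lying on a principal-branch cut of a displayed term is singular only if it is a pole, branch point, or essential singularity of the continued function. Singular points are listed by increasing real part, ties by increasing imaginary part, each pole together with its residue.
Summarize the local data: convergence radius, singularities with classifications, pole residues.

Denominator factor (r + 3/4): pole of order 1 at -3/4, modulus 3/4.
The radius of convergence is the smallest modulus among the singular points: 3/4.
At the order-1 pole -3/4 set g(r) = (r - (-3/4))*f(r) = -31/8.
Simple pole: residue = g(a) at a = -3/4, which is -31/8.

Radius of convergence at 0: 3/4.
At -3/4: a pole of order 1; residue -31/8.


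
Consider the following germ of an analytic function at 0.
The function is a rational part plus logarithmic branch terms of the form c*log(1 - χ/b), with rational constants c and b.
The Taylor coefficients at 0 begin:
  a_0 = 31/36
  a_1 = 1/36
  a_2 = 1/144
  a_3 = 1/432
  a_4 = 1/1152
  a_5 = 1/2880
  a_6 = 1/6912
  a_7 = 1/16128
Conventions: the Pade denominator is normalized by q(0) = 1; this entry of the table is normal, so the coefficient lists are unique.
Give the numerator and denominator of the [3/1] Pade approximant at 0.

The Pade approximant has numerator coefficients [31/36, -85/288, -1/288, -1/3456]; denominator coefficients [1, -3/8].

Taylor coefficients needed (read off): a_0 = 31/36, a_1 = 1/36, a_2 = 1/144, a_3 = 1/432, a_4 = 1/1152.
Write the denominator as Q(χ) = 1 + q1*χ. Requiring Q*f - P = O(χ^5) with deg P <= 3 kills the coefficients of χ^4..χ^4 in Q*f:
  χ^4: a_4 + q1*a_3 = 0, i.e. 1/1152 + (1/432)*q1 = 0.
Solving this linear system: q1 = -3/8.
The numerator is Q*f truncated at degree 3: P0 = a_0 = 31/36; P1 = a_1 + q1*a_0 = -85/288; P2 = a_2 + q1*a_1 = -1/288; P3 = a_3 + q1*a_2 = -1/3456.


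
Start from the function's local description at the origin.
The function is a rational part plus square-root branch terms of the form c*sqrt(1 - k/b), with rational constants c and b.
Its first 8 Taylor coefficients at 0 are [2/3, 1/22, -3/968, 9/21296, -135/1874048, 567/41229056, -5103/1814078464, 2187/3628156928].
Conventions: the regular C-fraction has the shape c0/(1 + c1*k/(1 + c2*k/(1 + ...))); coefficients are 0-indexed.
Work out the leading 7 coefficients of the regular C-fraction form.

The regular C-fraction coefficients are [2/3, -3/44, 3/22, 3/88, 9/88, 1/22, 1/11].

Taylor coefficients (read off): a_0 = 2/3, a_1 = 1/22, a_2 = -3/968, a_3 = 9/21296, a_4 = -135/1874048, a_5 = 567/41229056, a_6 = -5103/1814078464.
c0 = a_0 = 2/3. Peel one level at a time: if S = 1 + c*k/S' with S'(0) = 1, then c is the k-coefficient of S and S' = c*k/(S - 1).
S_1 = c0/f = 1 + (-3/44)*k + (9/968)*k^2 + ...; c1 = -3/44.
S_2 = c1*k/(S_1 - 1) = 1 + (3/22)*k + (-9/1936)*k^2 + ...; c2 = 3/22.
S_3 = c2*k/(S_2 - 1) = 1 + (3/88)*k + (-27/7744)*k^2 + ...; c3 = 3/88.
S_4 = c3*k/(S_3 - 1) = 1 + (9/88)*k + (-9/1936)*k^2 + ...; c4 = 9/88.
S_5 = c4*k/(S_4 - 1) = 1 + (1/22)*k + (-1/242)*k^2 + ...; c5 = 1/22.
S_6 = c5*k/(S_5 - 1) = 1 + (1/11)*k + ...; c6 = 1/11.


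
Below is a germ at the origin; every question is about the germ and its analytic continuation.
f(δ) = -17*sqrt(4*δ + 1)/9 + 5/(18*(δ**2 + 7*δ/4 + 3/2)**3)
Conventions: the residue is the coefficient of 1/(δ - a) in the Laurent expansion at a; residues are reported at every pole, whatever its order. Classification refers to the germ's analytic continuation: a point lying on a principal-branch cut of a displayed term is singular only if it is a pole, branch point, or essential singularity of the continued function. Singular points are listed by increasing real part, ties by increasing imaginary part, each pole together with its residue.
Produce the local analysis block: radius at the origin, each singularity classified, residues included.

Denominator factor (δ**2 + 7*δ/4 + 3/2)^3: discriminant -47/16, complex-conjugate roots (-7/8) + ((1/8)*sqrt(47))*i and (-7/8) - ((1/8)*sqrt(47))*i; poles of order 3, moduli (1/2)*sqrt(6) and (1/2)*sqrt(6).
Branch term (-17/9)*sqrt(1 - δ/(-1/4)): its argument vanishes at δ = -1/4, a square-root branch point, modulus 1/4.
The radius of convergence is the smallest modulus among the singular points: 1/4.
The branch term is analytic at (-7/8) - ((1/8)*sqrt(47))*i and contributes nothing to the residue; only the rational part matters.
The factor δ**2 + 7*δ/4 + 3/2 splits as (δ - a)(δ - a') with a = (-7/8) - ((1/8)*sqrt(47))*i, a' = (-7/8) + ((1/8)*sqrt(47))*i. At the order-3 pole a set g(δ) = (δ - a)^3*(rational part) = [5/18] / (δ - a')^3.
Order-3 pole: residue = g''(a)/2; g''((-7/8) - ((1/8)*sqrt(47))*i) = ((10240/311469)*sqrt(47))*i, so the residue is ((5120/311469)*sqrt(47))*i.
The branch term is analytic at (-7/8) + ((1/8)*sqrt(47))*i and contributes nothing to the residue; only the rational part matters.
The factor δ**2 + 7*δ/4 + 3/2 splits as (δ - a)(δ - a') with a = (-7/8) + ((1/8)*sqrt(47))*i, a' = (-7/8) - ((1/8)*sqrt(47))*i. At the order-3 pole a set g(δ) = (δ - a)^3*(rational part) = [5/18] / (δ - a')^3.
Order-3 pole: residue = g''(a)/2; g''((-7/8) + ((1/8)*sqrt(47))*i) = -((10240/311469)*sqrt(47))*i, so the residue is -((5120/311469)*sqrt(47))*i.
List the singular points by increasing real part (a conjugate pair: the negative imaginary part first).

Radius of convergence at 0: 1/4.
At (-7/8) - ((1/8)*sqrt(47))*i: a pole of order 3; residue ((5120/311469)*sqrt(47))*i.
At (-7/8) + ((1/8)*sqrt(47))*i: a pole of order 3; residue -((5120/311469)*sqrt(47))*i.
At -1/4: an algebraic (square-root) branch point.


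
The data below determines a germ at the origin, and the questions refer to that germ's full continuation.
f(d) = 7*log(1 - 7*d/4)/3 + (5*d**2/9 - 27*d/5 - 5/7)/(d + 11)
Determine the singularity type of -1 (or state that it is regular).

Denominator factors: d + 11 = 10 at d = -1 — none vanishes.
Branch term log(1 - d/(4/7)): argument at -1 is 11/4, nonzero, so -1 is not its branch point (a point on a principal cut is still regular for the continued germ).
So the germ continues analytically to -1.

The point is a regular point.


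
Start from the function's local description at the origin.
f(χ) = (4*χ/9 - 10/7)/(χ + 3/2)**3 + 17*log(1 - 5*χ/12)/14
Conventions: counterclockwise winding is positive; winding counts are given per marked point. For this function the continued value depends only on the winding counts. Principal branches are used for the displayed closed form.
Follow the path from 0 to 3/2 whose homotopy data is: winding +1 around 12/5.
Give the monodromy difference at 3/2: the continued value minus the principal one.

Continued minus principal equals (17/7)*pi*i.

The rational part is single-valued and drops out of the difference; each branch term changes only by its own monodromy.
(17/14)*log(1 - χ/(12/5)): each positive loop around 12/5 adds 2*pi*i to the log, so winding +1 contributes (17/14)*(1)*2*pi*i = (17/7)*pi*i.
Summing the contributions at χ = 3/2 gives (17/7)*pi*i.


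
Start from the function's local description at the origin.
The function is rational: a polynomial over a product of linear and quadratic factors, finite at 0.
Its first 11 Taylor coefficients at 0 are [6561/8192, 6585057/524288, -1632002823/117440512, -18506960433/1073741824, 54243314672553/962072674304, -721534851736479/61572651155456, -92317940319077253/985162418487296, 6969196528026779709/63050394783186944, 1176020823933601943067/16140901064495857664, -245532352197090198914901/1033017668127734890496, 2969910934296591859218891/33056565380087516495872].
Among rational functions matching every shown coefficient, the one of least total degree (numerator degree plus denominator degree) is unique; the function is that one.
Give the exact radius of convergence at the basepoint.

The radius of convergence is 8/9.

No rational of total degree below 9 reproduces all 11 coefficients; solving the [2/7] Pade equations on them gives f(v) = (-2*v**2/7 - 25*v/3 - 1/2)/((v - 8/9)*(v**2 + 5*v/8 + 8/9)**3), whose expansion matches every shown term.
Denominator factor (v**2 + 5*v/8 + 8/9)^3: discriminant -1823/576, complex-conjugate roots (-5/16) + ((1/48)*sqrt(1823))*i and (-5/16) - ((1/48)*sqrt(1823))*i; poles of order 3, moduli (2/3)*sqrt(2) and (2/3)*sqrt(2).
Denominator factor (v - 8/9): pole of order 1 at 8/9, modulus 8/9.
The radius of convergence is the smallest modulus among the singular points: 8/9.


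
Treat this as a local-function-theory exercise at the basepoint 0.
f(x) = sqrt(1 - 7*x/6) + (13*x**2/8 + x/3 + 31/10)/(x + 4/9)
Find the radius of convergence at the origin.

The radius of convergence is 4/9.

Denominator factor (x + 4/9): pole of order 1 at -4/9, modulus 4/9.
Branch term (1)*sqrt(1 - x/(6/7)): its argument vanishes at x = 6/7, a square-root branch point, modulus 6/7.
The radius of convergence is the smallest modulus among the singular points: 4/9.


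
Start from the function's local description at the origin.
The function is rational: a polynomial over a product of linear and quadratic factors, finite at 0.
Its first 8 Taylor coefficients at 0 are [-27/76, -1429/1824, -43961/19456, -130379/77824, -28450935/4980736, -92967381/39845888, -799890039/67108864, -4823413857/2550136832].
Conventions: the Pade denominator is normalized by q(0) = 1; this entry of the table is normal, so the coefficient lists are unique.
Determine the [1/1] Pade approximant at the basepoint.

Taylor coefficients needed (read off): a_0 = -27/76, a_1 = -1429/1824, a_2 = -43961/19456.
Write the denominator as Q(x) = 1 + q1*x. Requiring Q*f - P = O(x^3) with deg P <= 1 kills the coefficients of x^2..x^2 in Q*f:
  x^2: a_2 + q1*a_1 = 0, i.e. -43961/19456 + (-1429/1824)*q1 = 0.
Solving this linear system: q1 = -131883/45728.
The numerator is Q*f truncated at degree 1: P0 = a_0 = -27/76; P1 = a_1 + q1*a_0 = 2514359/10425984.

The Pade approximant has numerator coefficients [-27/76, 2514359/10425984]; denominator coefficients [1, -131883/45728].


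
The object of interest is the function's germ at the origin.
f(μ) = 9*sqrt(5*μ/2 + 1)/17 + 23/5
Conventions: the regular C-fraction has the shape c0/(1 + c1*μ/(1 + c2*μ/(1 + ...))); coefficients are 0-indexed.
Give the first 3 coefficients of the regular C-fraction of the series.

The regular C-fraction coefficients are [436/85, -225/1744, 1315/1744].

Taylor coefficients (expand at 0): a_0 = 436/85, a_1 = 45/68, a_2 = -225/544.
c0 = a_0 = 436/85. Peel one level at a time: if S = 1 + c*μ/S' with S'(0) = 1, then c is the μ-coefficient of S and S' = c*μ/(S - 1).
S_1 = c0/f = 1 + (-225/1744)*μ + (295875/3041536)*μ^2 + ...; c1 = -225/1744.
S_2 = c1*μ/(S_1 - 1) = 1 + (1315/1744)*μ + ...; c2 = 1315/1744.


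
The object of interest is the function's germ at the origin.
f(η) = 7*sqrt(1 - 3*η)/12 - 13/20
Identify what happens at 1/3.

The term (7/12)*sqrt(1 - η/(1/3)) has argument 1 - 1/3/(1/3) = 0 at 1/3: a square-root (algebraic, two-sheeted) branch point; the remaining terms are analytic or single-valued there.

The point is an algebraic (square-root) branch point.


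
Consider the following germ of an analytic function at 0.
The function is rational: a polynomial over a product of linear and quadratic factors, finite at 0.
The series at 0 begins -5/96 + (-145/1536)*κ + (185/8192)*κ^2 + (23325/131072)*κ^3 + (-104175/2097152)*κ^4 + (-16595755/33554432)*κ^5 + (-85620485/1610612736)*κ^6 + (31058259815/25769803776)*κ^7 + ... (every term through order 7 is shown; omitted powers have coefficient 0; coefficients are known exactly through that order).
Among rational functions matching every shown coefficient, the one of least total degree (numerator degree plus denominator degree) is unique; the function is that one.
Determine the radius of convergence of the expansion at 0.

No rational of total degree below 5 reproduces all 8 coefficients; solving the [0/5] Pade equations on them gives f(κ) = 1/(6*(κ - 2)**3*(κ**2 - κ/8 + 2/5)), whose expansion matches every shown term.
Denominator factor (κ - 2)^3: pole of order 3 at 2, modulus 2.
Denominator factor (κ**2 - κ/8 + 2/5): discriminant -507/320, complex-conjugate roots (1/16) + ((13/80)*sqrt(15))*i and (1/16) - ((13/80)*sqrt(15))*i; poles of order 1, moduli (1/5)*sqrt(10) and (1/5)*sqrt(10).
The radius of convergence is the smallest modulus among the singular points: (1/5)*sqrt(10).

The radius of convergence is (1/5)*sqrt(10).


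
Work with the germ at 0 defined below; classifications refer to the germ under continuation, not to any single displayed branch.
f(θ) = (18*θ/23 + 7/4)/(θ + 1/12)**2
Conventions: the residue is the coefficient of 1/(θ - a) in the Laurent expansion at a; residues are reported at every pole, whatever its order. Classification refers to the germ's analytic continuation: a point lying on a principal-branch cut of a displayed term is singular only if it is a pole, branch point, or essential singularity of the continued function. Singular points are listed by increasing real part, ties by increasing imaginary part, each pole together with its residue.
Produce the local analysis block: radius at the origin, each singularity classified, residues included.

Denominator factor (θ + 1/12)^2: pole of order 2 at -1/12, modulus 1/12.
The radius of convergence is the smallest modulus among the singular points: 1/12.
At the order-2 pole -1/12 set g(θ) = (θ - (-1/12))^2*f(θ) = 18*θ/23 + 7/4.
Order-2 pole: residue = g'(a); g'(-1/12) = 18/23, so the residue is 18/23.

Radius of convergence at 0: 1/12.
At -1/12: a pole of order 2; residue 18/23.


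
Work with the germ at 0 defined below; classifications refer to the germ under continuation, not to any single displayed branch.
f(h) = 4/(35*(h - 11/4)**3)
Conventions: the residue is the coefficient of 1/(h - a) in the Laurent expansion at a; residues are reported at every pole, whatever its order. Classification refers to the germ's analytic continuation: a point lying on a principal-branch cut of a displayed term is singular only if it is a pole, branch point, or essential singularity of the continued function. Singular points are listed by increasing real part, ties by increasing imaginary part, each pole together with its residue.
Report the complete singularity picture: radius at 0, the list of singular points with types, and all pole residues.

Denominator factor (h - 11/4)^3: pole of order 3 at 11/4, modulus 11/4.
The radius of convergence is the smallest modulus among the singular points: 11/4.
At the order-3 pole 11/4 set g(h) = (h - (11/4))^3*f(h) = 4/35.
Order-3 pole: residue = g''(a)/2; g''(11/4) = 0, so the residue is 0.

Radius of convergence at 0: 11/4.
At 11/4: a pole of order 3; residue 0.


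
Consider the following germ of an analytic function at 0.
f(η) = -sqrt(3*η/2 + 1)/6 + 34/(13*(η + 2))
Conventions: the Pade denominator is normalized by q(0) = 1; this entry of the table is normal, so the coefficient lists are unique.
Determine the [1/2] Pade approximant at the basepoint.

Taylor coefficients needed (expand at 0): a_0 = 89/78, a_1 = -81/104, a_2 = 311/832, a_3 = -661/3328.
Write the denominator as Q(η) = 1 + q1*η + q2*η^2. Requiring Q*f - P = O(η^4) with deg P <= 1 kills the coefficients of η^2..η^3 in Q*f:
  η^2: a_2 + q1*a_1 + q2*a_0 = 0, i.e. 311/832 + (-81/104)*q1 + (89/78)*q2 = 0.
  η^3: a_3 + q1*a_2 + q2*a_1 = 0, i.e. -661/3328 + (311/832)*q1 + (-81/104)*q2 = 0.
Solving this linear system: q1 = 322/899, q2 = -2391/28768.
The numerator is Q*f truncated at degree 1: P0 = a_0 = 89/78; P1 = a_1 + q1*a_0 = -103825/280488.

The Pade approximant has numerator coefficients [89/78, -103825/280488]; denominator coefficients [1, 322/899, -2391/28768].


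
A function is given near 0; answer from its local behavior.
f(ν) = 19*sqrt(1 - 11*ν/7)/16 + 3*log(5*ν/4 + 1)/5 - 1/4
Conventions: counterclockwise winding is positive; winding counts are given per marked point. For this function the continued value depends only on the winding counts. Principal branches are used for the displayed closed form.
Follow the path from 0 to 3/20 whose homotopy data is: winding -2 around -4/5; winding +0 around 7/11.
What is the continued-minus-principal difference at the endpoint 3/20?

The rational part is single-valued and drops out of the difference; each branch term changes only by its own monodromy.
(19/16)*sqrt(1 - ν/(7/11)): winding +0 is even, the square root returns to the same sheet, contribution 0.
(3/5)*log(1 - ν/(-4/5)): each positive loop around -4/5 adds 2*pi*i to the log, so winding -2 contributes (3/5)*(-2)*2*pi*i = -(12/5)*pi*i.
Summing the contributions at ν = 3/20 gives -(12/5)*pi*i.

Continued minus principal equals -(12/5)*pi*i.


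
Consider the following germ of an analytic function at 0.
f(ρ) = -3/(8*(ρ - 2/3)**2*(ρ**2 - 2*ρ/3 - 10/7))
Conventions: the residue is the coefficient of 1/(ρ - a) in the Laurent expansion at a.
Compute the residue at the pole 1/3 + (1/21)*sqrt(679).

The residue is -49/800 - (91/19400)*sqrt(679).

The factor ρ**2 - 2*ρ/3 - 10/7 splits as (ρ - a)(ρ - a') with a = 1/3 + (1/21)*sqrt(679), a' = 1/3 - (1/21)*sqrt(679). At the order-1 pole a set g(ρ) = (ρ - a)*f(ρ) = [-3/(8*(ρ - 2/3)**2)] / (ρ - a').
Simple pole: residue = g(a) at a = 1/3 + (1/21)*sqrt(679), which is -49/800 - (91/19400)*sqrt(679).


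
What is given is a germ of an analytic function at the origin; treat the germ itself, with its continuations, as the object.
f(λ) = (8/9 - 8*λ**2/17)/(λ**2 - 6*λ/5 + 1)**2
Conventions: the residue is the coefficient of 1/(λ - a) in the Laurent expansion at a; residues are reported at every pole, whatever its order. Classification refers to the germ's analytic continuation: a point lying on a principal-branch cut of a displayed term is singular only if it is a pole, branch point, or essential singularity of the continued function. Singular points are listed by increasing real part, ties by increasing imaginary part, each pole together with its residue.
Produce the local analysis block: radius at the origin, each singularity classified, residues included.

Radius of convergence at 0: 1.
At (3/5) - (4/5)*i: a pole of order 2; residue (125/612)*i.
At (3/5) + (4/5)*i: a pole of order 2; residue -(125/612)*i.

Denominator factor (λ**2 - 6*λ/5 + 1)^2: discriminant -64/25, complex-conjugate roots (3/5) + (4/5)*i and (3/5) - (4/5)*i; poles of order 2, moduli 1 and 1.
The radius of convergence is the smallest modulus among the singular points: 1.
The factor λ**2 - 6*λ/5 + 1 splits as (λ - a)(λ - a') with a = (3/5) - (4/5)*i, a' = (3/5) + (4/5)*i. At the order-2 pole a set g(λ) = (λ - a)^2*f(λ) = [8/9 - 8*λ**2/17] / (λ - a')^2.
Order-2 pole: residue = g'(a); g'((3/5) - (4/5)*i) = (125/612)*i, so the residue is (125/612)*i.
The factor λ**2 - 6*λ/5 + 1 splits as (λ - a)(λ - a') with a = (3/5) + (4/5)*i, a' = (3/5) - (4/5)*i. At the order-2 pole a set g(λ) = (λ - a)^2*f(λ) = [8/9 - 8*λ**2/17] / (λ - a')^2.
Order-2 pole: residue = g'(a); g'((3/5) + (4/5)*i) = -(125/612)*i, so the residue is -(125/612)*i.
List the singular points by increasing real part (a conjugate pair: the negative imaginary part first).


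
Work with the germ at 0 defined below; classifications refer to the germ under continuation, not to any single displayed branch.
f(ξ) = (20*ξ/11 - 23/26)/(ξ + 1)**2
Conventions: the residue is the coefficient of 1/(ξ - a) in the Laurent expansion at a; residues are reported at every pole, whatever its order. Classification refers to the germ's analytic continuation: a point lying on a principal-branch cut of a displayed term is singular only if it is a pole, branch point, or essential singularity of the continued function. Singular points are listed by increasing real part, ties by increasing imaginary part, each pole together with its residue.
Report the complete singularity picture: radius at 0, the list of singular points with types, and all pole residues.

Denominator factor (ξ + 1)^2: pole of order 2 at -1, modulus 1.
The radius of convergence is the smallest modulus among the singular points: 1.
At the order-2 pole -1 set g(ξ) = (ξ - (-1))^2*f(ξ) = 20*ξ/11 - 23/26.
Order-2 pole: residue = g'(a); g'(-1) = 20/11, so the residue is 20/11.

Radius of convergence at 0: 1.
At -1: a pole of order 2; residue 20/11.


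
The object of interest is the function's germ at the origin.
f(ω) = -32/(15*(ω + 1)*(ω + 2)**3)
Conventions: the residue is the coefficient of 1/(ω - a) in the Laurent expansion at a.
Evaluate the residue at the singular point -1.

At the order-1 pole -1 set g(ω) = (ω - (-1))*f(ω) = -32/(15*(ω + 2)**3).
Simple pole: residue = g(a) at a = -1, which is -32/15.

The residue is -32/15.


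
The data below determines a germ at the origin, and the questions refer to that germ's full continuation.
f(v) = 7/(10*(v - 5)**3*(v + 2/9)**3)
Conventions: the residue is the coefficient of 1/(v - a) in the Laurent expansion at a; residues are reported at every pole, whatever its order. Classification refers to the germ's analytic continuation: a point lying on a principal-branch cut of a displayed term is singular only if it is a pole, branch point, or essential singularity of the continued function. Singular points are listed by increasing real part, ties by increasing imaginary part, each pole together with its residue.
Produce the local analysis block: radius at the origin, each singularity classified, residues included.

Radius of convergence at 0: 2/9.
At -2/9: a pole of order 3; residue -1240029/1146725035.
At 5: a pole of order 3; residue 1240029/1146725035.

Denominator factor (v - 5)^3: pole of order 3 at 5, modulus 5.
Denominator factor (v + 2/9)^3: pole of order 3 at -2/9, modulus 2/9.
The radius of convergence is the smallest modulus among the singular points: 2/9.
At the order-3 pole -2/9 set g(v) = (v - (-2/9))^3*f(v) = 7/(10*(v - 5)**3).
Order-3 pole: residue = g''(a)/2; g''(-2/9) = -2480058/1146725035, so the residue is -1240029/1146725035.
At the order-3 pole 5 set g(v) = (v - (5))^3*f(v) = 7/(10*(v + 2/9)**3).
Order-3 pole: residue = g''(a)/2; g''(5) = 2480058/1146725035, so the residue is 1240029/1146725035.
List the singular points by increasing real part (a conjugate pair: the negative imaginary part first).


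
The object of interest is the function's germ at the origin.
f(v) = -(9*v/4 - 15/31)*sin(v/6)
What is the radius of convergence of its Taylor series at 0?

The factor -sin(v/6) is entire and contributes no finite singular point.
The polynomial part has no poles.
No finite singular points: the Taylor series at 0 converges everywhere.

The radius of convergence is infinite.


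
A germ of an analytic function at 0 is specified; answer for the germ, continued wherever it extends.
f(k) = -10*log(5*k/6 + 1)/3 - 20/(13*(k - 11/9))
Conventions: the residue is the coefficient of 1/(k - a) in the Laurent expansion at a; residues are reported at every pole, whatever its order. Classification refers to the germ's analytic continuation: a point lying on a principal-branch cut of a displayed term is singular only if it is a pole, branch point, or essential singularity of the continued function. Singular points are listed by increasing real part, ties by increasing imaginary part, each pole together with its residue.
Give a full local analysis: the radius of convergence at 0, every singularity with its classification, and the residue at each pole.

Radius of convergence at 0: 6/5.
At -6/5: a logarithmic branch point.
At 11/9: a pole of order 1; residue -20/13.

Denominator factor (k - 11/9): pole of order 1 at 11/9, modulus 11/9.
Branch term (-10/3)*log(1 - k/(-6/5)): its argument vanishes at k = -6/5, a logarithmic branch point, modulus 6/5.
The radius of convergence is the smallest modulus among the singular points: 6/5.
The branch term is analytic at 11/9 and contributes nothing to the residue; only the rational part matters.
At the order-1 pole 11/9 set g(k) = (k - (11/9))*(rational part) = -20/13.
Simple pole: residue = g(a) at a = 11/9, which is -20/13.
List the singular points by increasing real part (a conjugate pair: the negative imaginary part first).
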